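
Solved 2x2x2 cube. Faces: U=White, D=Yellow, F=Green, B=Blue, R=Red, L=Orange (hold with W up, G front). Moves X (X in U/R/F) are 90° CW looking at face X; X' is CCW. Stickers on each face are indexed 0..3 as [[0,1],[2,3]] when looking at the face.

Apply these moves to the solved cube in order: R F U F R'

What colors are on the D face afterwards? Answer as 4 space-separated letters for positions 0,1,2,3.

Answer: G W Y R

Derivation:
After move 1 (R): R=RRRR U=WGWG F=GYGY D=YBYB B=WBWB
After move 2 (F): F=GGYY U=WGOO R=WRGR D=RRYB L=OYOB
After move 3 (U): U=OWOG F=WRYY R=WBGR B=OYWB L=GGOB
After move 4 (F): F=YWYR U=OWBG R=OBGR D=GWYB L=GROR
After move 5 (R'): R=BROG U=OWBO F=YWYG D=GWYR B=BYWB
Query: D face = GWYR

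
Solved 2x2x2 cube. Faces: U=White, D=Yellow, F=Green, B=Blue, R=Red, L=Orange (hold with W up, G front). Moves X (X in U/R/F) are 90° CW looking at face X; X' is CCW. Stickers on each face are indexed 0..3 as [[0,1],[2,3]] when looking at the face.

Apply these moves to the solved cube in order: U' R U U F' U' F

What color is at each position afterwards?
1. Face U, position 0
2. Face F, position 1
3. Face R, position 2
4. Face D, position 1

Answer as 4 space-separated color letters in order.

Answer: W R B R

Derivation:
After move 1 (U'): U=WWWW F=OOGG R=GGRR B=RRBB L=BBOO
After move 2 (R): R=RGRG U=WOWG F=OYGY D=YBYR B=WRWB
After move 3 (U): U=WWGO F=RGGY R=WRRG B=BBWB L=OYOO
After move 4 (U): U=GWOW F=WRGY R=BBRG B=OYWB L=RGOO
After move 5 (F'): F=RYWG U=GWBR R=BBYG D=GOYR L=RWOO
After move 6 (U'): U=WRGB F=RWWG R=RYYG B=BBWB L=OYOO
After move 7 (F): F=WRGW U=WROY R=GYBG D=YRYR L=OGOO
Query 1: U[0] = W
Query 2: F[1] = R
Query 3: R[2] = B
Query 4: D[1] = R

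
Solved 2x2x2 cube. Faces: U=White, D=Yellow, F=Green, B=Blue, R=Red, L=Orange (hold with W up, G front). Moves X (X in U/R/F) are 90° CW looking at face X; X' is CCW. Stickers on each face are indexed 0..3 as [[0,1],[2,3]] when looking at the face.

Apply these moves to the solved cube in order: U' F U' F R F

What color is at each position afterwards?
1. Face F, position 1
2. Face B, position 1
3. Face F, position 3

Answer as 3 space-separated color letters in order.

Answer: G G G

Derivation:
After move 1 (U'): U=WWWW F=OOGG R=GGRR B=RRBB L=BBOO
After move 2 (F): F=GOGO U=WWOB R=WGWR D=RGYY L=BYOY
After move 3 (U'): U=WBWO F=BYGO R=GOWR B=WGBB L=RROY
After move 4 (F): F=GBOY U=WBYR R=WOOR D=WGYY L=RROG
After move 5 (R): R=OWRO U=WBYY F=GGOY D=WBYW B=RGBB
After move 6 (F): F=OGYG U=WBGR R=YWYO D=ROYW L=RWOB
Query 1: F[1] = G
Query 2: B[1] = G
Query 3: F[3] = G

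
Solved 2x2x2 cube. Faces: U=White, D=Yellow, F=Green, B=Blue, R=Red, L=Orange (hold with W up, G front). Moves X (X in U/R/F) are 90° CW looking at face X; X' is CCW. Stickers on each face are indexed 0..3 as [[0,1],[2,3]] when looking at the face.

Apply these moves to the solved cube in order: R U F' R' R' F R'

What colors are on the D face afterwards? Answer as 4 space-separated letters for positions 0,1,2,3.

Answer: B R Y W

Derivation:
After move 1 (R): R=RRRR U=WGWG F=GYGY D=YBYB B=WBWB
After move 2 (U): U=WWGG F=RRGY R=WBRR B=OOWB L=GYOO
After move 3 (F'): F=RYRG U=WWWR R=BBYR D=YOYB L=GGOG
After move 4 (R'): R=BRBY U=WWWO F=RWRR D=YYYG B=BOOB
After move 5 (R'): R=RYBB U=WOWB F=RWRO D=YWYR B=GOYB
After move 6 (F): F=RROW U=WOGG R=WYBB D=BRYR L=GYOW
After move 7 (R'): R=YBWB U=WYGG F=ROOG D=BRYW B=RORB
Query: D face = BRYW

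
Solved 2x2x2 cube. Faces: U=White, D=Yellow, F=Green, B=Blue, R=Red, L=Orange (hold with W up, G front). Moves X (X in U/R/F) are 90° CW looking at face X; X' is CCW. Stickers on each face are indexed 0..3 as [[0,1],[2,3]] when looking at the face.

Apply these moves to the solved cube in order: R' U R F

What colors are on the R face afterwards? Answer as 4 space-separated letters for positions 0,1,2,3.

Answer: B Y W B

Derivation:
After move 1 (R'): R=RRRR U=WBWB F=GWGW D=YGYG B=YBYB
After move 2 (U): U=WWBB F=RRGW R=YBRR B=OOYB L=GWOO
After move 3 (R): R=RYRB U=WRBW F=RGGG D=YYYO B=BOWB
After move 4 (F): F=GRGG U=WROW R=BYWB D=RRYO L=GYOY
Query: R face = BYWB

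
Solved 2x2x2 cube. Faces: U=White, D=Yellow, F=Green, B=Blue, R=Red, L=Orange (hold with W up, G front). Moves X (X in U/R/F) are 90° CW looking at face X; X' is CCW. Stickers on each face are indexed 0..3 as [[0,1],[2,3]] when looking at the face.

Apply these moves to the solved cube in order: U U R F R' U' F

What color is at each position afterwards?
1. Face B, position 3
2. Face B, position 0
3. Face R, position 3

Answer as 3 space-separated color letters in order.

Answer: B O G

Derivation:
After move 1 (U): U=WWWW F=RRGG R=BBRR B=OOBB L=GGOO
After move 2 (U): U=WWWW F=BBGG R=OORR B=GGBB L=RROO
After move 3 (R): R=RORO U=WBWG F=BYGY D=YBYG B=WGWB
After move 4 (F): F=GBYY U=WBOR R=WOGO D=RRYG L=RYOB
After move 5 (R'): R=OOWG U=WWOW F=GBYR D=RBYY B=GGRB
After move 6 (U'): U=WWWO F=RYYR R=GBWG B=OORB L=GGOB
After move 7 (F): F=YRRY U=WWBG R=WBOG D=WGYY L=GROB
Query 1: B[3] = B
Query 2: B[0] = O
Query 3: R[3] = G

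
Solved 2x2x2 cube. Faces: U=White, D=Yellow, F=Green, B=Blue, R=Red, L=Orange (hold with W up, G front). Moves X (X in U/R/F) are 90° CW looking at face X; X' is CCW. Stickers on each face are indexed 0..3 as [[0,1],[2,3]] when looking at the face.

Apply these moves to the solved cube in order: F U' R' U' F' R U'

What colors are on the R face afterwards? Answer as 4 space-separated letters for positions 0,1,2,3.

After move 1 (F): F=GGGG U=WWOO R=WRWR D=RRYY L=OYOY
After move 2 (U'): U=WOWO F=OYGG R=GGWR B=WRBB L=BBOY
After move 3 (R'): R=GRGW U=WBWW F=OOGO D=RYYG B=YRRB
After move 4 (U'): U=BWWW F=BBGO R=OOGW B=GRRB L=YROY
After move 5 (F'): F=BOBG U=BWOG R=YORW D=RYYG L=YWOW
After move 6 (R): R=RYWO U=BOOG F=BYBG D=RRYG B=GRWB
After move 7 (U'): U=OGBO F=YWBG R=BYWO B=RYWB L=GROW
Query: R face = BYWO

Answer: B Y W O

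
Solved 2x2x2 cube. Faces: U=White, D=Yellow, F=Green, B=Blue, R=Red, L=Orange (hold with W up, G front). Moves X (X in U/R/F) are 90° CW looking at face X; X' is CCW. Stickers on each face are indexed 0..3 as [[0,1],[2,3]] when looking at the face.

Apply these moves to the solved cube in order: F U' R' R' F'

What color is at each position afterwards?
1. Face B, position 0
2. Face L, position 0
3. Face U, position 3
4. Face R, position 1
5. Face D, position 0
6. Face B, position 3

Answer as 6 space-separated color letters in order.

Answer: G B G W B B

Derivation:
After move 1 (F): F=GGGG U=WWOO R=WRWR D=RRYY L=OYOY
After move 2 (U'): U=WOWO F=OYGG R=GGWR B=WRBB L=BBOY
After move 3 (R'): R=GRGW U=WBWW F=OOGO D=RYYG B=YRRB
After move 4 (R'): R=RWGG U=WRWY F=OBGW D=ROYO B=GRYB
After move 5 (F'): F=BWOG U=WRRG R=OWRG D=BYYO L=BYOW
Query 1: B[0] = G
Query 2: L[0] = B
Query 3: U[3] = G
Query 4: R[1] = W
Query 5: D[0] = B
Query 6: B[3] = B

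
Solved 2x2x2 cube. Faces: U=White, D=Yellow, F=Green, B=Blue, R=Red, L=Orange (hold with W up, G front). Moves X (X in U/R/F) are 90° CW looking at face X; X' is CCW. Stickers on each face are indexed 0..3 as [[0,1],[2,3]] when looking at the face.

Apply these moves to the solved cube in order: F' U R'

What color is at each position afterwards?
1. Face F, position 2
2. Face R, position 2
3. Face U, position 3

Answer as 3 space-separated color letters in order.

After move 1 (F'): F=GGGG U=WWRR R=YRYR D=OOYY L=OWOW
After move 2 (U): U=RWRW F=YRGG R=BBYR B=OWBB L=GGOW
After move 3 (R'): R=BRBY U=RBRO F=YWGW D=ORYG B=YWOB
Query 1: F[2] = G
Query 2: R[2] = B
Query 3: U[3] = O

Answer: G B O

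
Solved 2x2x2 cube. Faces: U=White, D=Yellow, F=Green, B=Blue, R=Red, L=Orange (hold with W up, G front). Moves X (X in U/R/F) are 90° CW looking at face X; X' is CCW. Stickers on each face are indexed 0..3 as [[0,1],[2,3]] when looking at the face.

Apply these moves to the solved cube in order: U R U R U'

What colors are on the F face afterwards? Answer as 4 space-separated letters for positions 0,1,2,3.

After move 1 (U): U=WWWW F=RRGG R=BBRR B=OOBB L=GGOO
After move 2 (R): R=RBRB U=WRWG F=RYGY D=YBYO B=WOWB
After move 3 (U): U=WWGR F=RBGY R=WORB B=GGWB L=RYOO
After move 4 (R): R=RWBO U=WBGY F=RBGO D=YWYG B=RGWB
After move 5 (U'): U=BYWG F=RYGO R=RBBO B=RWWB L=RGOO
Query: F face = RYGO

Answer: R Y G O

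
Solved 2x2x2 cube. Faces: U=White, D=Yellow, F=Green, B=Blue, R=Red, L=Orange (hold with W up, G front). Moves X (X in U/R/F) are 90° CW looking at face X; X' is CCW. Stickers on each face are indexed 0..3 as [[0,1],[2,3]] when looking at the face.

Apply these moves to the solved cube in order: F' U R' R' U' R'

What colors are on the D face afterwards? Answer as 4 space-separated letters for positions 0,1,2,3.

After move 1 (F'): F=GGGG U=WWRR R=YRYR D=OOYY L=OWOW
After move 2 (U): U=RWRW F=YRGG R=BBYR B=OWBB L=GGOW
After move 3 (R'): R=BRBY U=RBRO F=YWGW D=ORYG B=YWOB
After move 4 (R'): R=RYBB U=RORY F=YBGO D=OWYW B=GWRB
After move 5 (U'): U=OYRR F=GGGO R=YBBB B=RYRB L=GWOW
After move 6 (R'): R=BBYB U=ORRR F=GYGR D=OGYO B=WYWB
Query: D face = OGYO

Answer: O G Y O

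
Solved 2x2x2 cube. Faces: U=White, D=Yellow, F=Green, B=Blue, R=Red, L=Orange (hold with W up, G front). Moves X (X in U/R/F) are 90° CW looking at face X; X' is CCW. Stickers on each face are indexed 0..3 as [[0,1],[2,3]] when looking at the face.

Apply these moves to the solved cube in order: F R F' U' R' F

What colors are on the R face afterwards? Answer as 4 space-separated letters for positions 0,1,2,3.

Answer: W R B R

Derivation:
After move 1 (F): F=GGGG U=WWOO R=WRWR D=RRYY L=OYOY
After move 2 (R): R=WWRR U=WGOG F=GRGY D=RBYB B=OBWB
After move 3 (F'): F=RYGG U=WGWR R=BWRR D=YYYB L=OGOO
After move 4 (U'): U=GRWW F=OGGG R=RYRR B=BWWB L=OBOO
After move 5 (R'): R=YRRR U=GWWB F=ORGW D=YGYG B=BWYB
After move 6 (F): F=GOWR U=GWOB R=WRBR D=RYYG L=OYOG
Query: R face = WRBR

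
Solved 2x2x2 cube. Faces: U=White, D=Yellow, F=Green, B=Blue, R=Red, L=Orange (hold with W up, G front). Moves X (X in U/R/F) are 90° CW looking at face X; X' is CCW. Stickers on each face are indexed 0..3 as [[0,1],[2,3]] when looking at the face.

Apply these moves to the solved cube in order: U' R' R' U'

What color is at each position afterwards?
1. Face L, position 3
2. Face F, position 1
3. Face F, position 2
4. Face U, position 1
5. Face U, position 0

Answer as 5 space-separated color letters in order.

After move 1 (U'): U=WWWW F=OOGG R=GGRR B=RRBB L=BBOO
After move 2 (R'): R=GRGR U=WBWR F=OWGW D=YOYG B=YRYB
After move 3 (R'): R=RRGG U=WYWY F=OBGR D=YWYW B=GROB
After move 4 (U'): U=YYWW F=BBGR R=OBGG B=RROB L=GROO
Query 1: L[3] = O
Query 2: F[1] = B
Query 3: F[2] = G
Query 4: U[1] = Y
Query 5: U[0] = Y

Answer: O B G Y Y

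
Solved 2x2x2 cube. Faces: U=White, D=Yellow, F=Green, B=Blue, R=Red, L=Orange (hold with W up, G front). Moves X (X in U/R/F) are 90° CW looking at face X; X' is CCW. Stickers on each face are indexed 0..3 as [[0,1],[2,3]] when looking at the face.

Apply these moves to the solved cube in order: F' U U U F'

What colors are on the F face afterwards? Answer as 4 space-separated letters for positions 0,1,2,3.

Answer: W G O G

Derivation:
After move 1 (F'): F=GGGG U=WWRR R=YRYR D=OOYY L=OWOW
After move 2 (U): U=RWRW F=YRGG R=BBYR B=OWBB L=GGOW
After move 3 (U): U=RRWW F=BBGG R=OWYR B=GGBB L=YROW
After move 4 (U): U=WRWR F=OWGG R=GGYR B=YRBB L=BBOW
After move 5 (F'): F=WGOG U=WRGY R=OGOR D=BWYY L=BROW
Query: F face = WGOG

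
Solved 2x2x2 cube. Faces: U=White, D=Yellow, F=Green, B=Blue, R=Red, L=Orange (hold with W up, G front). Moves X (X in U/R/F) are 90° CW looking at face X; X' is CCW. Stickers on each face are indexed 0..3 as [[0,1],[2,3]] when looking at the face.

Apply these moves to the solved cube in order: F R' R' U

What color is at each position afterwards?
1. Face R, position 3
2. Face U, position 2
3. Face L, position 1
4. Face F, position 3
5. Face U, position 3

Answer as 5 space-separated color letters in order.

Answer: W Y B B R

Derivation:
After move 1 (F): F=GGGG U=WWOO R=WRWR D=RRYY L=OYOY
After move 2 (R'): R=RRWW U=WBOB F=GWGO D=RGYG B=YBRB
After move 3 (R'): R=RWRW U=WROY F=GBGB D=RWYO B=GBGB
After move 4 (U): U=OWYR F=RWGB R=GBRW B=OYGB L=GBOY
Query 1: R[3] = W
Query 2: U[2] = Y
Query 3: L[1] = B
Query 4: F[3] = B
Query 5: U[3] = R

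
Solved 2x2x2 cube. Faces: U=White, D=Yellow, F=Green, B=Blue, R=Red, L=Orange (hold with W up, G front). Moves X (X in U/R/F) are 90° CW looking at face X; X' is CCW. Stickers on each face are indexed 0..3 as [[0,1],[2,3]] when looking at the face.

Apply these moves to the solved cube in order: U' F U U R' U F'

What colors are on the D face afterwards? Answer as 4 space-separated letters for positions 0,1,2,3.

Answer: O Y Y O

Derivation:
After move 1 (U'): U=WWWW F=OOGG R=GGRR B=RRBB L=BBOO
After move 2 (F): F=GOGO U=WWOB R=WGWR D=RGYY L=BYOY
After move 3 (U): U=OWBW F=WGGO R=RRWR B=BYBB L=GOOY
After move 4 (U): U=BOWW F=RRGO R=BYWR B=GOBB L=WGOY
After move 5 (R'): R=YRBW U=BBWG F=ROGW D=RRYO B=YOGB
After move 6 (U): U=WBGB F=YRGW R=YOBW B=WGGB L=ROOY
After move 7 (F'): F=RWYG U=WBYB R=RORW D=OYYO L=RBOG
Query: D face = OYYO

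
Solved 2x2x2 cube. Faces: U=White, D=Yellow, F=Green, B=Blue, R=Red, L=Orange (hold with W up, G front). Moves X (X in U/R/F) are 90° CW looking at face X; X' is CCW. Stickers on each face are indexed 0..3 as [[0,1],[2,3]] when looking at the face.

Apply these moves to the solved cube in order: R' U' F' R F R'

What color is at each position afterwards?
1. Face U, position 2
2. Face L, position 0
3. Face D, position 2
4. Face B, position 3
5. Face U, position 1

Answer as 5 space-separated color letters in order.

After move 1 (R'): R=RRRR U=WBWB F=GWGW D=YGYG B=YBYB
After move 2 (U'): U=BBWW F=OOGW R=GWRR B=RRYB L=YBOO
After move 3 (F'): F=OWOG U=BBGR R=GWYR D=BOYG L=YWOW
After move 4 (R): R=YGRW U=BWGG F=OOOG D=BYYR B=RRBB
After move 5 (F): F=OOGO U=BWWW R=GGGW D=RYYR L=YBOY
After move 6 (R'): R=GWGG U=BBWR F=OWGW D=ROYO B=RRYB
Query 1: U[2] = W
Query 2: L[0] = Y
Query 3: D[2] = Y
Query 4: B[3] = B
Query 5: U[1] = B

Answer: W Y Y B B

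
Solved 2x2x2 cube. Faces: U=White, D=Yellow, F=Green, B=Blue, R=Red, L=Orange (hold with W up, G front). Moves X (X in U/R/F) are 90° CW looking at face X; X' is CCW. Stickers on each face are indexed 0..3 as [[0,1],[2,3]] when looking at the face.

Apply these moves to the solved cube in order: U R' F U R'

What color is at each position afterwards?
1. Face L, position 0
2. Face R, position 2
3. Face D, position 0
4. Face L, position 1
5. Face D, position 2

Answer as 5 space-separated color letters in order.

Answer: G Y B R Y

Derivation:
After move 1 (U): U=WWWW F=RRGG R=BBRR B=OOBB L=GGOO
After move 2 (R'): R=BRBR U=WBWO F=RWGW D=YRYG B=YOYB
After move 3 (F): F=GRWW U=WBOG R=WROR D=BBYG L=GYOR
After move 4 (U): U=OWGB F=WRWW R=YOOR B=GYYB L=GROR
After move 5 (R'): R=ORYO U=OYGG F=WWWB D=BRYW B=GYBB
Query 1: L[0] = G
Query 2: R[2] = Y
Query 3: D[0] = B
Query 4: L[1] = R
Query 5: D[2] = Y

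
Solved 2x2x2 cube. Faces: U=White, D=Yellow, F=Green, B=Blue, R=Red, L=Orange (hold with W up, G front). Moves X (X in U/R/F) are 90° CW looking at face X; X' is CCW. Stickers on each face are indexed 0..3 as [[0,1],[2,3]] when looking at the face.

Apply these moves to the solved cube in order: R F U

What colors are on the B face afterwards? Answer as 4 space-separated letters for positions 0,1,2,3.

Answer: O Y W B

Derivation:
After move 1 (R): R=RRRR U=WGWG F=GYGY D=YBYB B=WBWB
After move 2 (F): F=GGYY U=WGOO R=WRGR D=RRYB L=OYOB
After move 3 (U): U=OWOG F=WRYY R=WBGR B=OYWB L=GGOB
Query: B face = OYWB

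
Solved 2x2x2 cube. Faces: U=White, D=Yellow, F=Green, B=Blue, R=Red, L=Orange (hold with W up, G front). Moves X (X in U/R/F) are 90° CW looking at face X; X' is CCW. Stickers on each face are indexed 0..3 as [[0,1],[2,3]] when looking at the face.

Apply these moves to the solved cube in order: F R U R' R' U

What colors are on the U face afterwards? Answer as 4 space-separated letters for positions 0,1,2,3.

Answer: G O B B

Derivation:
After move 1 (F): F=GGGG U=WWOO R=WRWR D=RRYY L=OYOY
After move 2 (R): R=WWRR U=WGOG F=GRGY D=RBYB B=OBWB
After move 3 (U): U=OWGG F=WWGY R=OBRR B=OYWB L=GROY
After move 4 (R'): R=BROR U=OWGO F=WWGG D=RWYY B=BYBB
After move 5 (R'): R=RRBO U=OBGB F=WWGO D=RWYG B=YYWB
After move 6 (U): U=GOBB F=RRGO R=YYBO B=GRWB L=WWOY
Query: U face = GOBB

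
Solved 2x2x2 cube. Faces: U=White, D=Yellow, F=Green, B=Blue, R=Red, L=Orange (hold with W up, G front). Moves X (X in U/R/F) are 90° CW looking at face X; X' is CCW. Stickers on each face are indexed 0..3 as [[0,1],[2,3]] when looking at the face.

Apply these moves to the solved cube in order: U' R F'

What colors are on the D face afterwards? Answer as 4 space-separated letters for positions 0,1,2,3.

Answer: B O Y R

Derivation:
After move 1 (U'): U=WWWW F=OOGG R=GGRR B=RRBB L=BBOO
After move 2 (R): R=RGRG U=WOWG F=OYGY D=YBYR B=WRWB
After move 3 (F'): F=YYOG U=WORR R=BGYG D=BOYR L=BGOW
Query: D face = BOYR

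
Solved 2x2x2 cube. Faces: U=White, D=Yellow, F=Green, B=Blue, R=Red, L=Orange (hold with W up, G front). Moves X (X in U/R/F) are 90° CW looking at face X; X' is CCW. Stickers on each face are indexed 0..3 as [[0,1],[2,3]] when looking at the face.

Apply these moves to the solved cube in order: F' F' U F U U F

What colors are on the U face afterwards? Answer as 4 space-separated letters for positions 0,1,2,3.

Answer: G R W B

Derivation:
After move 1 (F'): F=GGGG U=WWRR R=YRYR D=OOYY L=OWOW
After move 2 (F'): F=GGGG U=WWYY R=OROR D=WWYY L=OROR
After move 3 (U): U=YWYW F=ORGG R=BBOR B=ORBB L=GGOR
After move 4 (F): F=GOGR U=YWRG R=YBWR D=OBYY L=GWOW
After move 5 (U): U=RYGW F=YBGR R=ORWR B=GWBB L=GOOW
After move 6 (U): U=GRWY F=ORGR R=GWWR B=GOBB L=YBOW
After move 7 (F): F=GORR U=GRWB R=WWYR D=WGYY L=YOOB
Query: U face = GRWB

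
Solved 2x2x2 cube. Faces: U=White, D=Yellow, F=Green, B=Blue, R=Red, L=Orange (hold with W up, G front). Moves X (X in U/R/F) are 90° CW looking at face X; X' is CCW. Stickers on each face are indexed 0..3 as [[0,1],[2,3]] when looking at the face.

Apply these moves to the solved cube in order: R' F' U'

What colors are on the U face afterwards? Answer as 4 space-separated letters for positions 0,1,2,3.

After move 1 (R'): R=RRRR U=WBWB F=GWGW D=YGYG B=YBYB
After move 2 (F'): F=WWGG U=WBRR R=GRYR D=OOYG L=OBOW
After move 3 (U'): U=BRWR F=OBGG R=WWYR B=GRYB L=YBOW
Query: U face = BRWR

Answer: B R W R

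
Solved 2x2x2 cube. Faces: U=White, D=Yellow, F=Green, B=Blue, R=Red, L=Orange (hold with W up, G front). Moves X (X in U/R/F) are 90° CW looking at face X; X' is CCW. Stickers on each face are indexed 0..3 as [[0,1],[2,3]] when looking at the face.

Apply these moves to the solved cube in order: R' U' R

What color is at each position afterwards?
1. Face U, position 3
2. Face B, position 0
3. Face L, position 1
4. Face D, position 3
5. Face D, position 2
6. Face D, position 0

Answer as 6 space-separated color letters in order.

After move 1 (R'): R=RRRR U=WBWB F=GWGW D=YGYG B=YBYB
After move 2 (U'): U=BBWW F=OOGW R=GWRR B=RRYB L=YBOO
After move 3 (R): R=RGRW U=BOWW F=OGGG D=YYYR B=WRBB
Query 1: U[3] = W
Query 2: B[0] = W
Query 3: L[1] = B
Query 4: D[3] = R
Query 5: D[2] = Y
Query 6: D[0] = Y

Answer: W W B R Y Y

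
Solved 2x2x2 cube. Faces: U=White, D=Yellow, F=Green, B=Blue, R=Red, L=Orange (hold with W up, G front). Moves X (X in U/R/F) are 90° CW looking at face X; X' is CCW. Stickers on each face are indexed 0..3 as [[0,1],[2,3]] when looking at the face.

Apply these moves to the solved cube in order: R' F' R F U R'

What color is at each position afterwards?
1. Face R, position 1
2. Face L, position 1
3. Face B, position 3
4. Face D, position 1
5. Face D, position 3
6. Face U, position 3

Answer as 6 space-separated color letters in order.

After move 1 (R'): R=RRRR U=WBWB F=GWGW D=YGYG B=YBYB
After move 2 (F'): F=WWGG U=WBRR R=GRYR D=OOYG L=OBOW
After move 3 (R): R=YGRR U=WWRG F=WOGG D=OYYY B=RBBB
After move 4 (F): F=GWGO U=WWWB R=RGGR D=RYYY L=OOOY
After move 5 (U): U=WWBW F=RGGO R=RBGR B=OOBB L=GWOY
After move 6 (R'): R=BRRG U=WBBO F=RWGW D=RGYO B=YOYB
Query 1: R[1] = R
Query 2: L[1] = W
Query 3: B[3] = B
Query 4: D[1] = G
Query 5: D[3] = O
Query 6: U[3] = O

Answer: R W B G O O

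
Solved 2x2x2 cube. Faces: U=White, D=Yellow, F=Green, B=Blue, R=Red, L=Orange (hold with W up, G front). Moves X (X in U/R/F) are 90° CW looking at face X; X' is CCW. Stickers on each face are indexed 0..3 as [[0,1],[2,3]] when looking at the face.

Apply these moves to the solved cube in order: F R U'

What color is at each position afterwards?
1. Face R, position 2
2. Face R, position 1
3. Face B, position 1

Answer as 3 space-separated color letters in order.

Answer: R R W

Derivation:
After move 1 (F): F=GGGG U=WWOO R=WRWR D=RRYY L=OYOY
After move 2 (R): R=WWRR U=WGOG F=GRGY D=RBYB B=OBWB
After move 3 (U'): U=GGWO F=OYGY R=GRRR B=WWWB L=OBOY
Query 1: R[2] = R
Query 2: R[1] = R
Query 3: B[1] = W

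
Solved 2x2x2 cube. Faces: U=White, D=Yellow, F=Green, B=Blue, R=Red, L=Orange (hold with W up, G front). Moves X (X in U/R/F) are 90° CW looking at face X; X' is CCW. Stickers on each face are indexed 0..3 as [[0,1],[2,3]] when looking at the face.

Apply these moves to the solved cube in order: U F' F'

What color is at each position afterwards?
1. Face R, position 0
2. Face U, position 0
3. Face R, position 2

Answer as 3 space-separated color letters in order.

Answer: O W G

Derivation:
After move 1 (U): U=WWWW F=RRGG R=BBRR B=OOBB L=GGOO
After move 2 (F'): F=RGRG U=WWBR R=YBYR D=GOYY L=GWOW
After move 3 (F'): F=GGRR U=WWYY R=OBGR D=WWYY L=GROB
Query 1: R[0] = O
Query 2: U[0] = W
Query 3: R[2] = G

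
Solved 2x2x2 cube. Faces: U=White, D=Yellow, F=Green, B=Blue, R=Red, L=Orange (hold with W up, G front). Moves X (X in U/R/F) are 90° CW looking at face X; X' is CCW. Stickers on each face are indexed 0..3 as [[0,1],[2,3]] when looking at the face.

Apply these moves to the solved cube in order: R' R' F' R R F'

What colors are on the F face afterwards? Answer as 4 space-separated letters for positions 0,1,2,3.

Answer: G G B G

Derivation:
After move 1 (R'): R=RRRR U=WBWB F=GWGW D=YGYG B=YBYB
After move 2 (R'): R=RRRR U=WYWY F=GBGB D=YWYW B=GBGB
After move 3 (F'): F=BBGG U=WYRR R=WRYR D=OOYW L=OYOW
After move 4 (R): R=YWRR U=WBRG F=BOGW D=OGYG B=RBYB
After move 5 (R): R=RYRW U=WORW F=BGGG D=OYYR B=GBBB
After move 6 (F'): F=GGBG U=WORR R=YYOW D=YWYR L=OWOR
Query: F face = GGBG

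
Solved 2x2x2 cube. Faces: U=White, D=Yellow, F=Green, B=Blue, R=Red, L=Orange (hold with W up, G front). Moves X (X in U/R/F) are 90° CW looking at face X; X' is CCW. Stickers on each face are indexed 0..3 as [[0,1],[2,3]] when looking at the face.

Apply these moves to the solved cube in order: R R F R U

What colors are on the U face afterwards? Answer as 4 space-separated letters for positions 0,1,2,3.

Answer: O W B G

Derivation:
After move 1 (R): R=RRRR U=WGWG F=GYGY D=YBYB B=WBWB
After move 2 (R): R=RRRR U=WYWY F=GBGB D=YWYW B=GBGB
After move 3 (F): F=GGBB U=WYOO R=WRYR D=RRYW L=OYOW
After move 4 (R): R=YWRR U=WGOB F=GRBW D=RGYG B=OBYB
After move 5 (U): U=OWBG F=YWBW R=OBRR B=OYYB L=GROW
Query: U face = OWBG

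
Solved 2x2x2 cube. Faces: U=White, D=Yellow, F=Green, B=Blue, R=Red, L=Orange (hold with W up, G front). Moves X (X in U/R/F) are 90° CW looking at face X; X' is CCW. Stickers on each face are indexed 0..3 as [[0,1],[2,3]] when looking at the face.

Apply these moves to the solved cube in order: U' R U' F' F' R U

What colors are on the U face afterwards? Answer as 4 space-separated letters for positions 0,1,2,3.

After move 1 (U'): U=WWWW F=OOGG R=GGRR B=RRBB L=BBOO
After move 2 (R): R=RGRG U=WOWG F=OYGY D=YBYR B=WRWB
After move 3 (U'): U=OGWW F=BBGY R=OYRG B=RGWB L=WROO
After move 4 (F'): F=BYBG U=OGOR R=BYYG D=ROYR L=WWOW
After move 5 (F'): F=YGBB U=OGBY R=OYRG D=WWYR L=WROO
After move 6 (R): R=ROGY U=OGBB F=YWBR D=WWYR B=YGGB
After move 7 (U): U=BOBG F=ROBR R=YGGY B=WRGB L=YWOO
Query: U face = BOBG

Answer: B O B G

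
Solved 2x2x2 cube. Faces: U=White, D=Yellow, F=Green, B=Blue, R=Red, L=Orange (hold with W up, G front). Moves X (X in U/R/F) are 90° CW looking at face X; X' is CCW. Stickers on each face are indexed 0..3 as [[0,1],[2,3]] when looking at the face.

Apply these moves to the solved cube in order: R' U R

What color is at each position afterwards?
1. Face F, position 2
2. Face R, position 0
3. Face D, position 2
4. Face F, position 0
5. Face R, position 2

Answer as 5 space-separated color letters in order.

After move 1 (R'): R=RRRR U=WBWB F=GWGW D=YGYG B=YBYB
After move 2 (U): U=WWBB F=RRGW R=YBRR B=OOYB L=GWOO
After move 3 (R): R=RYRB U=WRBW F=RGGG D=YYYO B=BOWB
Query 1: F[2] = G
Query 2: R[0] = R
Query 3: D[2] = Y
Query 4: F[0] = R
Query 5: R[2] = R

Answer: G R Y R R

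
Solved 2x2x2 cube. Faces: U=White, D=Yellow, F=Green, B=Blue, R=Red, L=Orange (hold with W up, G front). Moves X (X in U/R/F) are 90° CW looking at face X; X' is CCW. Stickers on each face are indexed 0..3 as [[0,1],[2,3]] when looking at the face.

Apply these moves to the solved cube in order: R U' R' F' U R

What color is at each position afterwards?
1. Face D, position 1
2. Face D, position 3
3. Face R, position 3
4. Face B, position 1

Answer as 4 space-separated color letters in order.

Answer: B W R R

Derivation:
After move 1 (R): R=RRRR U=WGWG F=GYGY D=YBYB B=WBWB
After move 2 (U'): U=GGWW F=OOGY R=GYRR B=RRWB L=WBOO
After move 3 (R'): R=YRGR U=GWWR F=OGGW D=YOYY B=BRBB
After move 4 (F'): F=GWOG U=GWYG R=ORYR D=BOYY L=WROW
After move 5 (U): U=YGGW F=OROG R=BRYR B=WRBB L=GWOW
After move 6 (R): R=YBRR U=YRGG F=OOOY D=BBYW B=WRGB
Query 1: D[1] = B
Query 2: D[3] = W
Query 3: R[3] = R
Query 4: B[1] = R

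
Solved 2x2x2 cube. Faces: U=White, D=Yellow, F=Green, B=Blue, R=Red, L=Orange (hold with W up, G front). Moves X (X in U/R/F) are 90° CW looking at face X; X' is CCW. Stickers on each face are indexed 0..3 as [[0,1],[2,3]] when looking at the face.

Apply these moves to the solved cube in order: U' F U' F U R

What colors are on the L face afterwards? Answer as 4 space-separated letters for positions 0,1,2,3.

After move 1 (U'): U=WWWW F=OOGG R=GGRR B=RRBB L=BBOO
After move 2 (F): F=GOGO U=WWOB R=WGWR D=RGYY L=BYOY
After move 3 (U'): U=WBWO F=BYGO R=GOWR B=WGBB L=RROY
After move 4 (F): F=GBOY U=WBYR R=WOOR D=WGYY L=RROG
After move 5 (U): U=YWRB F=WOOY R=WGOR B=RRBB L=GBOG
After move 6 (R): R=OWRG U=YORY F=WGOY D=WBYR B=BRWB
Query: L face = GBOG

Answer: G B O G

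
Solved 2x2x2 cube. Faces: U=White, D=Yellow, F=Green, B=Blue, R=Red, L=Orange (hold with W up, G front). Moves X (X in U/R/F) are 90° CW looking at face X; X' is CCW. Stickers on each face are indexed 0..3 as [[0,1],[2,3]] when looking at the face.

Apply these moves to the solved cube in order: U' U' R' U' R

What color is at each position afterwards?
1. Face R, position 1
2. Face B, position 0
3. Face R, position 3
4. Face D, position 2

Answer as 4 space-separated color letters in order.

After move 1 (U'): U=WWWW F=OOGG R=GGRR B=RRBB L=BBOO
After move 2 (U'): U=WWWW F=BBGG R=OORR B=GGBB L=RROO
After move 3 (R'): R=OROR U=WBWG F=BWGW D=YBYG B=YGYB
After move 4 (U'): U=BGWW F=RRGW R=BWOR B=ORYB L=YGOO
After move 5 (R): R=OBRW U=BRWW F=RBGG D=YYYO B=WRGB
Query 1: R[1] = B
Query 2: B[0] = W
Query 3: R[3] = W
Query 4: D[2] = Y

Answer: B W W Y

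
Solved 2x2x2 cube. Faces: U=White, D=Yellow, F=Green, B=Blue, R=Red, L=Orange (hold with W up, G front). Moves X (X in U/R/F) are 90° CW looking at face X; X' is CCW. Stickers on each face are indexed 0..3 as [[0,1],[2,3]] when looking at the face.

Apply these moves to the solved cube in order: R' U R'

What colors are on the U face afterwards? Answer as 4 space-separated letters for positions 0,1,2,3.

After move 1 (R'): R=RRRR U=WBWB F=GWGW D=YGYG B=YBYB
After move 2 (U): U=WWBB F=RRGW R=YBRR B=OOYB L=GWOO
After move 3 (R'): R=BRYR U=WYBO F=RWGB D=YRYW B=GOGB
Query: U face = WYBO

Answer: W Y B O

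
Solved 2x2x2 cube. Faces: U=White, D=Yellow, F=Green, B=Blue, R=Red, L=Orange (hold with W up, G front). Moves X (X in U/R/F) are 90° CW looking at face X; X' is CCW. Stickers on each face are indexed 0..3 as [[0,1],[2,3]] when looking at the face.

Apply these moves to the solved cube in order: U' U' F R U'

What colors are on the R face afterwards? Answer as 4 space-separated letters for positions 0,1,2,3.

Answer: G O R O

Derivation:
After move 1 (U'): U=WWWW F=OOGG R=GGRR B=RRBB L=BBOO
After move 2 (U'): U=WWWW F=BBGG R=OORR B=GGBB L=RROO
After move 3 (F): F=GBGB U=WWOR R=WOWR D=ROYY L=RYOY
After move 4 (R): R=WWRO U=WBOB F=GOGY D=RBYG B=RGWB
After move 5 (U'): U=BBWO F=RYGY R=GORO B=WWWB L=RGOY
Query: R face = GORO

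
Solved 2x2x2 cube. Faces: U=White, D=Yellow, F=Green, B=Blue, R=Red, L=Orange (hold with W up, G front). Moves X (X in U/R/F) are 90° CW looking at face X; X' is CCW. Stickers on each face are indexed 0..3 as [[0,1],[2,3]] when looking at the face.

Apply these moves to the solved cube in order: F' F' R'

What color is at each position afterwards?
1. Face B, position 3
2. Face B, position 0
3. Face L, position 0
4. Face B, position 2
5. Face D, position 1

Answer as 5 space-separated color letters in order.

Answer: B Y O W G

Derivation:
After move 1 (F'): F=GGGG U=WWRR R=YRYR D=OOYY L=OWOW
After move 2 (F'): F=GGGG U=WWYY R=OROR D=WWYY L=OROR
After move 3 (R'): R=RROO U=WBYB F=GWGY D=WGYG B=YBWB
Query 1: B[3] = B
Query 2: B[0] = Y
Query 3: L[0] = O
Query 4: B[2] = W
Query 5: D[1] = G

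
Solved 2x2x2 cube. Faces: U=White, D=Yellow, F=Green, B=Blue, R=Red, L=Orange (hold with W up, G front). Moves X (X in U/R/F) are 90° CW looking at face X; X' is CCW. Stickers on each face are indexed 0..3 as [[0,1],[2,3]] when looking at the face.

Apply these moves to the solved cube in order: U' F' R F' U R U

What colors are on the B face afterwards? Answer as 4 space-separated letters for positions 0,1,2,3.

After move 1 (U'): U=WWWW F=OOGG R=GGRR B=RRBB L=BBOO
After move 2 (F'): F=OGOG U=WWGR R=YGYR D=BOYY L=BWOW
After move 3 (R): R=YYRG U=WGGG F=OOOY D=BBYR B=RRWB
After move 4 (F'): F=OYOO U=WGYR R=BYBG D=WWYR L=BGOG
After move 5 (U): U=YWRG F=BYOO R=RRBG B=BGWB L=OYOG
After move 6 (R): R=BRGR U=YYRO F=BWOR D=WWYB B=GGWB
After move 7 (U): U=RYOY F=BROR R=GGGR B=OYWB L=BWOG
Query: B face = OYWB

Answer: O Y W B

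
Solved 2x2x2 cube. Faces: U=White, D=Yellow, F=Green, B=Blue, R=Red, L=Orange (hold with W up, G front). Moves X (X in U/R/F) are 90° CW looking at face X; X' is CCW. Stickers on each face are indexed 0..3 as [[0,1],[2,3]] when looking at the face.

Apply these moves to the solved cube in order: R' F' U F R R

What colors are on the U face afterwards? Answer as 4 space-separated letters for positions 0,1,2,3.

Answer: R Y W G

Derivation:
After move 1 (R'): R=RRRR U=WBWB F=GWGW D=YGYG B=YBYB
After move 2 (F'): F=WWGG U=WBRR R=GRYR D=OOYG L=OBOW
After move 3 (U): U=RWRB F=GRGG R=YBYR B=OBYB L=WWOW
After move 4 (F): F=GGGR U=RWWW R=RBBR D=YYYG L=WOOO
After move 5 (R): R=BRRB U=RGWR F=GYGG D=YYYO B=WBWB
After move 6 (R): R=RBBR U=RYWG F=GYGO D=YWYW B=RBGB
Query: U face = RYWG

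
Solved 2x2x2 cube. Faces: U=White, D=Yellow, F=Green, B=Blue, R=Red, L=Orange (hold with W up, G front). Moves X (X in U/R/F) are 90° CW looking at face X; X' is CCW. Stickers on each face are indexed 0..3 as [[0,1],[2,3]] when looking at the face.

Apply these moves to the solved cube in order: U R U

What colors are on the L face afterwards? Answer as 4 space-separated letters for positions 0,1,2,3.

After move 1 (U): U=WWWW F=RRGG R=BBRR B=OOBB L=GGOO
After move 2 (R): R=RBRB U=WRWG F=RYGY D=YBYO B=WOWB
After move 3 (U): U=WWGR F=RBGY R=WORB B=GGWB L=RYOO
Query: L face = RYOO

Answer: R Y O O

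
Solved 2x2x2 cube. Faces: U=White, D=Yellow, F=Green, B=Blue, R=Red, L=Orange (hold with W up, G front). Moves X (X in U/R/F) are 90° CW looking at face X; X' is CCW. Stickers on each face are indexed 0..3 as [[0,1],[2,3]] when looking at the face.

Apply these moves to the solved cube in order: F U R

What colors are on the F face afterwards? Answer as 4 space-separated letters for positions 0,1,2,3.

Answer: W R G Y

Derivation:
After move 1 (F): F=GGGG U=WWOO R=WRWR D=RRYY L=OYOY
After move 2 (U): U=OWOW F=WRGG R=BBWR B=OYBB L=GGOY
After move 3 (R): R=WBRB U=OROG F=WRGY D=RBYO B=WYWB
Query: F face = WRGY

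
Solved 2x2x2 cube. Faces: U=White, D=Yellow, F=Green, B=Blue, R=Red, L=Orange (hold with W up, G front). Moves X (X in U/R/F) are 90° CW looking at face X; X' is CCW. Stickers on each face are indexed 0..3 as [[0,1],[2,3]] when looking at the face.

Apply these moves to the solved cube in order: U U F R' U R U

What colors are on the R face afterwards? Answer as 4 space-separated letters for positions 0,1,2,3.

After move 1 (U): U=WWWW F=RRGG R=BBRR B=OOBB L=GGOO
After move 2 (U): U=WWWW F=BBGG R=OORR B=GGBB L=RROO
After move 3 (F): F=GBGB U=WWOR R=WOWR D=ROYY L=RYOY
After move 4 (R'): R=ORWW U=WBOG F=GWGR D=RBYB B=YGOB
After move 5 (U): U=OWGB F=ORGR R=YGWW B=RYOB L=GWOY
After move 6 (R): R=WYWG U=ORGR F=OBGB D=ROYR B=BYWB
After move 7 (U): U=GORR F=WYGB R=BYWG B=GWWB L=OBOY
Query: R face = BYWG

Answer: B Y W G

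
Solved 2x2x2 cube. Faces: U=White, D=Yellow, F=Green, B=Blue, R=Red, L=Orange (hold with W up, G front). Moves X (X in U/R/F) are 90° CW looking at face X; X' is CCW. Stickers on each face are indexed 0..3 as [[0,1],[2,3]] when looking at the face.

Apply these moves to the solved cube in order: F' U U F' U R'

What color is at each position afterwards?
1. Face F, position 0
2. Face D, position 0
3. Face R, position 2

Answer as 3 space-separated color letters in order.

Answer: O R G

Derivation:
After move 1 (F'): F=GGGG U=WWRR R=YRYR D=OOYY L=OWOW
After move 2 (U): U=RWRW F=YRGG R=BBYR B=OWBB L=GGOW
After move 3 (U): U=RRWW F=BBGG R=OWYR B=GGBB L=YROW
After move 4 (F'): F=BGBG U=RROY R=OWOR D=RWYY L=YWOW
After move 5 (U): U=ORYR F=OWBG R=GGOR B=YWBB L=BGOW
After move 6 (R'): R=GRGO U=OBYY F=ORBR D=RWYG B=YWWB
Query 1: F[0] = O
Query 2: D[0] = R
Query 3: R[2] = G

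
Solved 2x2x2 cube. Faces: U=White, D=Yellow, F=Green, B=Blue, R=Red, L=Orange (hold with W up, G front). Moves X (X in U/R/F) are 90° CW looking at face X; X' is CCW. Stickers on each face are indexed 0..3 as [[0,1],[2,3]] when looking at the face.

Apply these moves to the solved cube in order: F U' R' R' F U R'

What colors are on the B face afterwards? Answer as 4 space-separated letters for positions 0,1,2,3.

Answer: O R R B

Derivation:
After move 1 (F): F=GGGG U=WWOO R=WRWR D=RRYY L=OYOY
After move 2 (U'): U=WOWO F=OYGG R=GGWR B=WRBB L=BBOY
After move 3 (R'): R=GRGW U=WBWW F=OOGO D=RYYG B=YRRB
After move 4 (R'): R=RWGG U=WRWY F=OBGW D=ROYO B=GRYB
After move 5 (F): F=GOWB U=WRYB R=WWYG D=GRYO L=BROO
After move 6 (U): U=YWBR F=WWWB R=GRYG B=BRYB L=GOOO
After move 7 (R'): R=RGGY U=YYBB F=WWWR D=GWYB B=ORRB
Query: B face = ORRB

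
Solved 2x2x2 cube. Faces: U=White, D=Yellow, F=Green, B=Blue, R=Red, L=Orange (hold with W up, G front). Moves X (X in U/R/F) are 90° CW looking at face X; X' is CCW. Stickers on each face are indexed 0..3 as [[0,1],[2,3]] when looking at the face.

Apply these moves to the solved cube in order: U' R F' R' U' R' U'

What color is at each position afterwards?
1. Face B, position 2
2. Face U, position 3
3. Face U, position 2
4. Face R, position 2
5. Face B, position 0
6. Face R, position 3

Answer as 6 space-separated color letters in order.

After move 1 (U'): U=WWWW F=OOGG R=GGRR B=RRBB L=BBOO
After move 2 (R): R=RGRG U=WOWG F=OYGY D=YBYR B=WRWB
After move 3 (F'): F=YYOG U=WORR R=BGYG D=BOYR L=BGOW
After move 4 (R'): R=GGBY U=WWRW F=YOOR D=BYYG B=RROB
After move 5 (U'): U=WWWR F=BGOR R=YOBY B=GGOB L=RROW
After move 6 (R'): R=OYYB U=WOWG F=BWOR D=BGYR B=GGYB
After move 7 (U'): U=OGWW F=RROR R=BWYB B=OYYB L=GGOW
Query 1: B[2] = Y
Query 2: U[3] = W
Query 3: U[2] = W
Query 4: R[2] = Y
Query 5: B[0] = O
Query 6: R[3] = B

Answer: Y W W Y O B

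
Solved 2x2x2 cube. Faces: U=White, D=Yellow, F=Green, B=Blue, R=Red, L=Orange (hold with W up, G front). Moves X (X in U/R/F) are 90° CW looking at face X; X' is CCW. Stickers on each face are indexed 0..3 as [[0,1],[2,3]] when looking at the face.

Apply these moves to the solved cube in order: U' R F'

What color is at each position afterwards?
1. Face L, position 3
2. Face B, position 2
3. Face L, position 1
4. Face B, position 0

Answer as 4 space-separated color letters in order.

Answer: W W G W

Derivation:
After move 1 (U'): U=WWWW F=OOGG R=GGRR B=RRBB L=BBOO
After move 2 (R): R=RGRG U=WOWG F=OYGY D=YBYR B=WRWB
After move 3 (F'): F=YYOG U=WORR R=BGYG D=BOYR L=BGOW
Query 1: L[3] = W
Query 2: B[2] = W
Query 3: L[1] = G
Query 4: B[0] = W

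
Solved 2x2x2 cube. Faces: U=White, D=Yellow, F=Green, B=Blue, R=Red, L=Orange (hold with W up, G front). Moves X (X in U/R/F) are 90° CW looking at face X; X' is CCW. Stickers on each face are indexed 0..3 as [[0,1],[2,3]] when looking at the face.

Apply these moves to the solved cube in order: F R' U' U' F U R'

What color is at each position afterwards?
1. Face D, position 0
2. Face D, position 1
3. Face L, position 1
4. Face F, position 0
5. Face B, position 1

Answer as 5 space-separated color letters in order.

After move 1 (F): F=GGGG U=WWOO R=WRWR D=RRYY L=OYOY
After move 2 (R'): R=RRWW U=WBOB F=GWGO D=RGYG B=YBRB
After move 3 (U'): U=BBWO F=OYGO R=GWWW B=RRRB L=YBOY
After move 4 (U'): U=BOBW F=YBGO R=OYWW B=GWRB L=RROY
After move 5 (F): F=GYOB U=BOYR R=BYWW D=WOYG L=RROG
After move 6 (U): U=YBRO F=BYOB R=GWWW B=RRRB L=GYOG
After move 7 (R'): R=WWGW U=YRRR F=BBOO D=WYYB B=GROB
Query 1: D[0] = W
Query 2: D[1] = Y
Query 3: L[1] = Y
Query 4: F[0] = B
Query 5: B[1] = R

Answer: W Y Y B R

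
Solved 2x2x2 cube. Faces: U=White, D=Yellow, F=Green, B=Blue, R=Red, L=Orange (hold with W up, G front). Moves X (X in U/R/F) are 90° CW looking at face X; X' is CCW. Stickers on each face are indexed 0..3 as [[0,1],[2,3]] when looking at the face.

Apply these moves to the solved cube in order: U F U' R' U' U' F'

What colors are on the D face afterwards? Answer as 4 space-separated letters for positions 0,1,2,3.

Answer: R Y Y R

Derivation:
After move 1 (U): U=WWWW F=RRGG R=BBRR B=OOBB L=GGOO
After move 2 (F): F=GRGR U=WWOG R=WBWR D=RBYY L=GYOY
After move 3 (U'): U=WGWO F=GYGR R=GRWR B=WBBB L=OOOY
After move 4 (R'): R=RRGW U=WBWW F=GGGO D=RYYR B=YBBB
After move 5 (U'): U=BWWW F=OOGO R=GGGW B=RRBB L=YBOY
After move 6 (U'): U=WWBW F=YBGO R=OOGW B=GGBB L=RROY
After move 7 (F'): F=BOYG U=WWOG R=YORW D=RYYR L=RWOB
Query: D face = RYYR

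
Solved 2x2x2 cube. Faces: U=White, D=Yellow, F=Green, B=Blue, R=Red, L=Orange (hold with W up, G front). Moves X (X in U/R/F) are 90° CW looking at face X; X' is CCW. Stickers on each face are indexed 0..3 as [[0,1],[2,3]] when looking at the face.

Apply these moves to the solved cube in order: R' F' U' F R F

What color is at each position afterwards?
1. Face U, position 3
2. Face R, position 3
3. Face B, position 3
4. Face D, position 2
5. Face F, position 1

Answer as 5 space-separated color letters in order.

Answer: O W B Y G

Derivation:
After move 1 (R'): R=RRRR U=WBWB F=GWGW D=YGYG B=YBYB
After move 2 (F'): F=WWGG U=WBRR R=GRYR D=OOYG L=OBOW
After move 3 (U'): U=BRWR F=OBGG R=WWYR B=GRYB L=YBOW
After move 4 (F): F=GOGB U=BRWB R=WWRR D=YWYG L=YOOO
After move 5 (R): R=RWRW U=BOWB F=GWGG D=YYYG B=BRRB
After move 6 (F): F=GGGW U=BOOO R=WWBW D=RRYG L=YYOY
Query 1: U[3] = O
Query 2: R[3] = W
Query 3: B[3] = B
Query 4: D[2] = Y
Query 5: F[1] = G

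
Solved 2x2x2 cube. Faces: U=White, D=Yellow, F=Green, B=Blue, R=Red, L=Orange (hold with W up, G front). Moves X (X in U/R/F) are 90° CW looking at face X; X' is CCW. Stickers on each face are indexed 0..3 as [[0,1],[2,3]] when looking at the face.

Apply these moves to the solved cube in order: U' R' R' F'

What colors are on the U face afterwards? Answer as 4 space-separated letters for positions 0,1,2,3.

After move 1 (U'): U=WWWW F=OOGG R=GGRR B=RRBB L=BBOO
After move 2 (R'): R=GRGR U=WBWR F=OWGW D=YOYG B=YRYB
After move 3 (R'): R=RRGG U=WYWY F=OBGR D=YWYW B=GROB
After move 4 (F'): F=BROG U=WYRG R=WRYG D=BOYW L=BYOW
Query: U face = WYRG

Answer: W Y R G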